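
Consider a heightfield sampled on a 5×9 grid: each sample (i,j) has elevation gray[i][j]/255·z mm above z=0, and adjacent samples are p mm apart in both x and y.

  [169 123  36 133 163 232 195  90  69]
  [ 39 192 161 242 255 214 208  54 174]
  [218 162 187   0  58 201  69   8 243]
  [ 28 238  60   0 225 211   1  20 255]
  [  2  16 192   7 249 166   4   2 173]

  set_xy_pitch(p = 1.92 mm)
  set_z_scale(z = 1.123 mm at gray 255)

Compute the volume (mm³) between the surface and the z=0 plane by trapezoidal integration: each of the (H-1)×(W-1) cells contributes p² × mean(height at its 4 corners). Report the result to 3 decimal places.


67.402

height_mm = gray/255 × 1.123; cell vol = 1.92² × mean(4 corners)
unit = 1.92² × 1.123 / (4×255) = 0.00405865 mm³ per gray-sum
row 0: Σ corner-gray over 8 cells = 5047  → 20.4840
row 1: Σ corner-gray over 8 cells = 4696  → 19.0594
row 2: Σ corner-gray over 8 cells = 3624  → 14.7086
row 3: Σ corner-gray over 8 cells = 3240  → 13.1500
Σ rows: total corner-gray = 16607  → 67.4021 mm³


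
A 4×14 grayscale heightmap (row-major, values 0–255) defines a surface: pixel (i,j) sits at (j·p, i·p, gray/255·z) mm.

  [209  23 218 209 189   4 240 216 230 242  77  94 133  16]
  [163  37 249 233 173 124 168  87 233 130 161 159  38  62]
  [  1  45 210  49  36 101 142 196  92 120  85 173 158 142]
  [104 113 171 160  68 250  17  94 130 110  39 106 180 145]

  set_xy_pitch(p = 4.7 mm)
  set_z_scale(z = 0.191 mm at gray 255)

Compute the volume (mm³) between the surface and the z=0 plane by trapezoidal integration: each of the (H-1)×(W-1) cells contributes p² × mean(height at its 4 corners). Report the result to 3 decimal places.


85.343

height_mm = gray/255 × 0.191; cell vol = 4.7² × mean(4 corners)
unit = 4.7² × 0.191 / (4×255) = 0.00413646 mm³ per gray-sum
row 0: Σ corner-gray over 13 cells = 7784  → 32.1982
row 1: Σ corner-gray over 13 cells = 6766  → 27.9873
row 2: Σ corner-gray over 13 cells = 6082  → 25.1580
Σ rows: total corner-gray = 20632  → 85.3435 mm³


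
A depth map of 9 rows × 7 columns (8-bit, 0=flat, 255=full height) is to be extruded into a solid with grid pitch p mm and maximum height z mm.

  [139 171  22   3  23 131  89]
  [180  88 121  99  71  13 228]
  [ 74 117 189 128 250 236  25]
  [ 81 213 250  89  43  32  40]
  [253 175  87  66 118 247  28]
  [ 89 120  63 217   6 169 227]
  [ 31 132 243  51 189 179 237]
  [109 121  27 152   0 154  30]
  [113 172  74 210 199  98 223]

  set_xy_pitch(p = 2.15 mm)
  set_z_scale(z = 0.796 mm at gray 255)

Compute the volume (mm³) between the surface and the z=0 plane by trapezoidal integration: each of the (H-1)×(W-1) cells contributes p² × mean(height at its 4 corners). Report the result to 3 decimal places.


86.050

height_mm = gray/255 × 0.796; cell vol = 2.15² × mean(4 corners)
unit = 2.15² × 0.796 / (4×255) = 0.00360736 mm³ per gray-sum
row 0: Σ corner-gray over 6 cells = 2120  → 7.6476
row 1: Σ corner-gray over 6 cells = 3131  → 11.2947
row 2: Σ corner-gray over 6 cells = 3314  → 11.9548
row 3: Σ corner-gray over 6 cells = 3042  → 10.9736
row 4: Σ corner-gray over 6 cells = 3133  → 11.3019
row 5: Σ corner-gray over 6 cells = 3322  → 11.9837
row 6: Σ corner-gray over 6 cells = 2903  → 10.4722
row 7: Σ corner-gray over 6 cells = 2889  → 10.4217
Σ rows: total corner-gray = 23854  → 86.0500 mm³


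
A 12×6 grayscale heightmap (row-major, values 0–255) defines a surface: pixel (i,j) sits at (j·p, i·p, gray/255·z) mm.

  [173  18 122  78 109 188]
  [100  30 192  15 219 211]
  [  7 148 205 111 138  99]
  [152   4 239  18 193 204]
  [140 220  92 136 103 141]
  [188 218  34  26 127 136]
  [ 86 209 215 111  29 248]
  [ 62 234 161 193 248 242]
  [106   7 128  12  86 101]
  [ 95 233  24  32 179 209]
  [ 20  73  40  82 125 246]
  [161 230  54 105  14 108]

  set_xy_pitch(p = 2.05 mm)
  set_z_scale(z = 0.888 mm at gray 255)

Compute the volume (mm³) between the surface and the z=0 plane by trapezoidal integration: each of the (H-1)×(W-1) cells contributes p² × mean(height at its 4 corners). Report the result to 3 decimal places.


99.632

height_mm = gray/255 × 0.888; cell vol = 2.05² × mean(4 corners)
unit = 2.05² × 0.888 / (4×255) = 0.00365865 mm³ per gray-sum
row 0: Σ corner-gray over 5 cells = 2238  → 8.1881
row 1: Σ corner-gray over 5 cells = 2533  → 9.2674
row 2: Σ corner-gray over 5 cells = 2574  → 9.4174
row 3: Σ corner-gray over 5 cells = 2647  → 9.6844
row 4: Σ corner-gray over 5 cells = 2517  → 9.2088
row 5: Σ corner-gray over 5 cells = 2596  → 9.4978
row 6: Σ corner-gray over 5 cells = 3438  → 12.5784
row 7: Σ corner-gray over 5 cells = 2649  → 9.6918
row 8: Σ corner-gray over 5 cells = 1913  → 6.9990
row 9: Σ corner-gray over 5 cells = 2146  → 7.8515
row 10: Σ corner-gray over 5 cells = 1981  → 7.2478
Σ rows: total corner-gray = 27232  → 99.6323 mm³


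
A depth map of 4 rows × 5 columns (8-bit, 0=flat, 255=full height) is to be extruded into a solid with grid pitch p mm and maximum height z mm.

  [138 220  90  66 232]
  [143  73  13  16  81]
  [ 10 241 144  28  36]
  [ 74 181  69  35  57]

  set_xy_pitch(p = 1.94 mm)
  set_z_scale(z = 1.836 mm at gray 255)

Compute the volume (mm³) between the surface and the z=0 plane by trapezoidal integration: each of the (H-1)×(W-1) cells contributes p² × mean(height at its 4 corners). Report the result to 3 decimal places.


29.964

height_mm = gray/255 × 1.836; cell vol = 1.94² × mean(4 corners)
unit = 1.94² × 1.836 / (4×255) = 0.00677448 mm³ per gray-sum
row 0: Σ corner-gray over 4 cells = 1550  → 10.5004
row 1: Σ corner-gray over 4 cells = 1300  → 8.8068
row 2: Σ corner-gray over 4 cells = 1573  → 10.6563
Σ rows: total corner-gray = 4423  → 29.9635 mm³


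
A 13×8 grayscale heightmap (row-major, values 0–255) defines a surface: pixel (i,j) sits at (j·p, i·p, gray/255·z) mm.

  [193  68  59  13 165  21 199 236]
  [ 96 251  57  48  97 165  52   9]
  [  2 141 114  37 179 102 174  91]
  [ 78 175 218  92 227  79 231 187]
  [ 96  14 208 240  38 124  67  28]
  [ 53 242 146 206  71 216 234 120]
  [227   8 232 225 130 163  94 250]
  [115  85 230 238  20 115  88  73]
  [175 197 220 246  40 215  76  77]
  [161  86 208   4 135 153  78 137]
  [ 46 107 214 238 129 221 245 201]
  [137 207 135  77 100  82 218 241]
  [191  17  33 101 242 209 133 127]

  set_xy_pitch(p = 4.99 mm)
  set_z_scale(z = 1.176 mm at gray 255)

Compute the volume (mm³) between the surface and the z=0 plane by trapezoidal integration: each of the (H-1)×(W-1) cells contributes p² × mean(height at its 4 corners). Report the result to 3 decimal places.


height_mm = gray/255 × 1.176; cell vol = 4.99² × mean(4 corners)
unit = 4.99² × 1.176 / (4×255) = 0.0287084 mm³ per gray-sum
row 0: Σ corner-gray over 7 cells = 2924  → 83.9432
row 1: Σ corner-gray over 7 cells = 3032  → 87.0437
row 2: Σ corner-gray over 7 cells = 3896  → 111.8477
row 3: Σ corner-gray over 7 cells = 3815  → 109.5224
row 4: Σ corner-gray over 7 cells = 3909  → 112.2209
row 5: Σ corner-gray over 7 cells = 4584  → 131.5991
row 6: Σ corner-gray over 7 cells = 3921  → 112.5654
row 7: Σ corner-gray over 7 cells = 3980  → 114.2592
row 8: Σ corner-gray over 7 cells = 3866  → 110.9865
row 9: Σ corner-gray over 7 cells = 4181  → 120.0296
row 10: Σ corner-gray over 7 cells = 4571  → 131.2259
row 11: Σ corner-gray over 7 cells = 3804  → 109.2066
Σ rows: total corner-gray = 46483  → 1334.4503 mm³

1334.450


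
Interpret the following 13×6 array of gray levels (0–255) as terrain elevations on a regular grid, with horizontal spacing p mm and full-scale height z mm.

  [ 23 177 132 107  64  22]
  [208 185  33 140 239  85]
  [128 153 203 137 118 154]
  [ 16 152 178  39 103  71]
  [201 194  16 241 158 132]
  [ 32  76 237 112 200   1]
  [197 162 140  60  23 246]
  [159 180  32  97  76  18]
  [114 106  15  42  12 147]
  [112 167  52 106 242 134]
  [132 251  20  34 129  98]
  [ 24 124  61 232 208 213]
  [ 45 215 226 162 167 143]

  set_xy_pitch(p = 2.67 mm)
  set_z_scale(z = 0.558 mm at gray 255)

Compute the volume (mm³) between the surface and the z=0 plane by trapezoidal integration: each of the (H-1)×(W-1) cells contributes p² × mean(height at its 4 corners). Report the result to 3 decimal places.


height_mm = gray/255 × 0.558; cell vol = 2.67² × mean(4 corners)
unit = 2.67² × 0.558 / (4×255) = 0.00389993 mm³ per gray-sum
row 0: Σ corner-gray over 5 cells = 2492  → 9.7186
row 1: Σ corner-gray over 5 cells = 2991  → 11.6647
row 2: Σ corner-gray over 5 cells = 2535  → 9.8863
row 3: Σ corner-gray over 5 cells = 2582  → 10.0696
row 4: Σ corner-gray over 5 cells = 2834  → 11.0524
row 5: Σ corner-gray over 5 cells = 2496  → 9.7342
row 6: Σ corner-gray over 5 cells = 2160  → 8.4238
row 7: Σ corner-gray over 5 cells = 1558  → 6.0761
row 8: Σ corner-gray over 5 cells = 1991  → 7.7648
row 9: Σ corner-gray over 5 cells = 2478  → 9.6640
row 10: Σ corner-gray over 5 cells = 2585  → 10.0813
row 11: Σ corner-gray over 5 cells = 3215  → 12.5383
Σ rows: total corner-gray = 29917  → 116.6741 mm³

116.674


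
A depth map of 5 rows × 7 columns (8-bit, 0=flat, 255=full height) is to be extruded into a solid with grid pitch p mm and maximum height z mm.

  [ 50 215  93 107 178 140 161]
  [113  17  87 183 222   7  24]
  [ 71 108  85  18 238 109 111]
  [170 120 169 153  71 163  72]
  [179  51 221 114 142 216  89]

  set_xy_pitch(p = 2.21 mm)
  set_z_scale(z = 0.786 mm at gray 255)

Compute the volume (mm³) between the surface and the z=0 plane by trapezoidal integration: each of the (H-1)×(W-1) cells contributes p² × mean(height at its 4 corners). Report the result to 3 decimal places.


43.489

height_mm = gray/255 × 0.786; cell vol = 2.21² × mean(4 corners)
unit = 2.21² × 0.786 / (4×255) = 0.00376363 mm³ per gray-sum
row 0: Σ corner-gray over 6 cells = 2846  → 10.7113
row 1: Σ corner-gray over 6 cells = 2467  → 9.2849
row 2: Σ corner-gray over 6 cells = 2892  → 10.8844
row 3: Σ corner-gray over 6 cells = 3350  → 12.6082
Σ rows: total corner-gray = 11555  → 43.4887 mm³


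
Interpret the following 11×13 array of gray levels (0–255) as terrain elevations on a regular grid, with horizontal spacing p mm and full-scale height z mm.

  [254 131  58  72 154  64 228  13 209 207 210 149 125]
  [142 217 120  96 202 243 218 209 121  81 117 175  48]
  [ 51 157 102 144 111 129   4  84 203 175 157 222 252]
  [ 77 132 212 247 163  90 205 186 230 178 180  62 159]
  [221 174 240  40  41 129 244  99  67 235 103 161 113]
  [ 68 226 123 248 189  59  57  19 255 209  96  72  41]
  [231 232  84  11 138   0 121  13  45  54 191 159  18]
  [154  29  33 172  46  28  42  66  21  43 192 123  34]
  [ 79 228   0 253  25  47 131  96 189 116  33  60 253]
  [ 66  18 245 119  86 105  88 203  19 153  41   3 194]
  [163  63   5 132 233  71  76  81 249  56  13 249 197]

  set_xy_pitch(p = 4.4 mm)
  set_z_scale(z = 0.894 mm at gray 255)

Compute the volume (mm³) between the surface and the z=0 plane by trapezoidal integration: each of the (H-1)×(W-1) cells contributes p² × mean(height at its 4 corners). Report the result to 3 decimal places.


1018.499

height_mm = gray/255 × 0.894; cell vol = 4.4² × mean(4 corners)
unit = 4.4² × 0.894 / (4×255) = 0.0169685 mm³ per gray-sum
row 0: Σ corner-gray over 12 cells = 7157  → 121.4433
row 1: Σ corner-gray over 12 cells = 7067  → 119.9162
row 2: Σ corner-gray over 12 cells = 7285  → 123.6153
row 3: Σ corner-gray over 12 cells = 7406  → 125.6685
row 4: Σ corner-gray over 12 cells = 6615  → 112.2464
row 5: Σ corner-gray over 12 cells = 5560  → 94.3447
row 6: Σ corner-gray over 12 cells = 4123  → 69.9610
row 7: Σ corner-gray over 12 cells = 4466  → 75.7812
row 8: Σ corner-gray over 12 cells = 5108  → 86.6749
row 9: Σ corner-gray over 12 cells = 5236  → 88.8469
Σ rows: total corner-gray = 60023  → 1018.4985 mm³


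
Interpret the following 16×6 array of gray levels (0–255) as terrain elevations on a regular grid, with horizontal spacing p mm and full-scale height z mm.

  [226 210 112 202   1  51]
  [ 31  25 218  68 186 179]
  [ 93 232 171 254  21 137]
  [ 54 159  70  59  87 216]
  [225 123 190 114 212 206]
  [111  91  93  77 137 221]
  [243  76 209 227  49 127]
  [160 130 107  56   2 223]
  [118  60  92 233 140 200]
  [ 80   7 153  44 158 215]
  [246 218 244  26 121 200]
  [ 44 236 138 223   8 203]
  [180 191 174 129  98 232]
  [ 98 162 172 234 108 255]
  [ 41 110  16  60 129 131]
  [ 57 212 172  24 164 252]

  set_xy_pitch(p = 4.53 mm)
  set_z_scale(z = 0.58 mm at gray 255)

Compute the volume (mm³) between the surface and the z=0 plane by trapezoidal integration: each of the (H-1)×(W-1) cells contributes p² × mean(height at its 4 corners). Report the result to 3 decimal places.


height_mm = gray/255 × 0.58; cell vol = 4.53² × mean(4 corners)
unit = 4.53² × 0.58 / (4×255) = 0.0116687 mm³ per gray-sum
row 0: Σ corner-gray over 5 cells = 2531  → 29.5336
row 1: Σ corner-gray over 5 cells = 2790  → 32.5558
row 2: Σ corner-gray over 5 cells = 2606  → 30.4088
row 3: Σ corner-gray over 5 cells = 2729  → 31.8440
row 4: Σ corner-gray over 5 cells = 2837  → 33.1042
row 5: Σ corner-gray over 5 cells = 2620  → 30.5721
row 6: Σ corner-gray over 5 cells = 2465  → 28.7635
row 7: Σ corner-gray over 5 cells = 2341  → 27.3165
row 8: Σ corner-gray over 5 cells = 2387  → 27.8533
row 9: Σ corner-gray over 5 cells = 2683  → 31.3072
row 10: Σ corner-gray over 5 cells = 3121  → 36.4182
row 11: Σ corner-gray over 5 cells = 3053  → 35.6247
row 12: Σ corner-gray over 5 cells = 3301  → 38.5185
row 13: Σ corner-gray over 5 cells = 2507  → 29.2535
row 14: Σ corner-gray over 5 cells = 2255  → 26.3130
Σ rows: total corner-gray = 40226  → 469.3870 mm³

469.387


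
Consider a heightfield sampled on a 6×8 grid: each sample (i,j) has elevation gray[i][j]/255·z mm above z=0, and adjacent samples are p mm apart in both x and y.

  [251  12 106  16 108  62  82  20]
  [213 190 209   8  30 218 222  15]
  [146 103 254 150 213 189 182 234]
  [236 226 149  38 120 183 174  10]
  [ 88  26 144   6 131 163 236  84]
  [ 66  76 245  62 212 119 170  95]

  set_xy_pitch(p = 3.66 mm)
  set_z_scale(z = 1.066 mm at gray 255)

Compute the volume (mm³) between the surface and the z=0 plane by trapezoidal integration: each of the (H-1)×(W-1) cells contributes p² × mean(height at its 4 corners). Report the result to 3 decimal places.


269.915

height_mm = gray/255 × 1.066; cell vol = 3.66² × mean(4 corners)
unit = 3.66² × 1.066 / (4×255) = 0.0139997 mm³ per gray-sum
row 0: Σ corner-gray over 7 cells = 3025  → 42.3491
row 1: Σ corner-gray over 7 cells = 4544  → 63.6147
row 2: Σ corner-gray over 7 cells = 4588  → 64.2307
row 3: Σ corner-gray over 7 cells = 3610  → 50.5390
row 4: Σ corner-gray over 7 cells = 3513  → 49.1810
Σ rows: total corner-gray = 19280  → 269.9145 mm³


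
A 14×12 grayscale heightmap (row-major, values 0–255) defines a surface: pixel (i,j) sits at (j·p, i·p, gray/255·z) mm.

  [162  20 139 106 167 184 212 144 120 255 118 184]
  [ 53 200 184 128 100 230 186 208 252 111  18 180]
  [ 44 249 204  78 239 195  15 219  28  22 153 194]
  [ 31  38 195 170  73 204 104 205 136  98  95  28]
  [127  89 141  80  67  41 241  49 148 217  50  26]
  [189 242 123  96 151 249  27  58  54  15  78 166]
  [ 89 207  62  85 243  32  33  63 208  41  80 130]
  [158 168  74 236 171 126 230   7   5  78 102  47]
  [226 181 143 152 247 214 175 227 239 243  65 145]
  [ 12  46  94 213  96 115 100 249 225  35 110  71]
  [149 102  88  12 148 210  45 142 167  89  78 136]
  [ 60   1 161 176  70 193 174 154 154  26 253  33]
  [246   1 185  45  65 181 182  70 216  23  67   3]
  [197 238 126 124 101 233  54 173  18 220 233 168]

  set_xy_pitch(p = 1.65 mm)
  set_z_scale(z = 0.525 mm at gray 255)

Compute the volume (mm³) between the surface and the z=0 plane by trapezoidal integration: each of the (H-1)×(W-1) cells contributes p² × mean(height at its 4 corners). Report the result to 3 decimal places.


103.094

height_mm = gray/255 × 0.525; cell vol = 1.65² × mean(4 corners)
unit = 1.65² × 0.525 / (4×255) = 0.00140129 mm³ per gray-sum
row 0: Σ corner-gray over 11 cells = 6743  → 9.4489
row 1: Σ corner-gray over 11 cells = 6509  → 9.1210
row 2: Σ corner-gray over 11 cells = 5737  → 8.0392
row 3: Σ corner-gray over 11 cells = 5094  → 7.1382
row 4: Σ corner-gray over 11 cells = 4940  → 6.9224
row 5: Σ corner-gray over 11 cells = 4868  → 6.8215
row 6: Σ corner-gray over 11 cells = 4926  → 6.9027
row 7: Σ corner-gray over 11 cells = 6742  → 9.4475
row 8: Σ corner-gray over 11 cells = 6792  → 9.5175
row 9: Σ corner-gray over 11 cells = 5096  → 7.1410
row 10: Σ corner-gray over 11 cells = 5264  → 7.3764
row 11: Σ corner-gray over 11 cells = 5136  → 7.1970
row 12: Σ corner-gray over 11 cells = 5724  → 8.0210
Σ rows: total corner-gray = 73571  → 103.0941 mm³


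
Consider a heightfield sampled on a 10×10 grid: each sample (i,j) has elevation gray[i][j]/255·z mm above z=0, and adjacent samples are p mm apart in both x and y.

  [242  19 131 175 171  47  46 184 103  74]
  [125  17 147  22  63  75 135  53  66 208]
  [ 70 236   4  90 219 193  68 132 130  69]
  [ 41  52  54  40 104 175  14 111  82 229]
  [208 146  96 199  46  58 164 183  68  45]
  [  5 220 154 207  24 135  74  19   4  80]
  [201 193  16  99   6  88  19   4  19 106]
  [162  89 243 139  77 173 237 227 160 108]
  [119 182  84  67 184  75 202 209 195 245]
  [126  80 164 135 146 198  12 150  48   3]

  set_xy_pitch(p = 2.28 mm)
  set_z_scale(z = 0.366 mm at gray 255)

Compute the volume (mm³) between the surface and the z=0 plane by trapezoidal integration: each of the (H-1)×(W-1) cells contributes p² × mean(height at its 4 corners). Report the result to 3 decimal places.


height_mm = gray/255 × 0.366; cell vol = 2.28² × mean(4 corners)
unit = 2.28² × 0.366 / (4×255) = 0.00186531 mm³ per gray-sum
row 0: Σ corner-gray over 9 cells = 3557  → 6.6349
row 1: Σ corner-gray over 9 cells = 3772  → 7.0359
row 2: Σ corner-gray over 9 cells = 3817  → 7.1199
row 3: Σ corner-gray over 9 cells = 3707  → 6.9147
row 4: Σ corner-gray over 9 cells = 3932  → 7.3344
row 5: Σ corner-gray over 9 cells = 2954  → 5.5101
row 6: Σ corner-gray over 9 cells = 4155  → 7.7504
row 7: Σ corner-gray over 9 cells = 5720  → 10.6696
row 8: Σ corner-gray over 9 cells = 4755  → 8.8695
Σ rows: total corner-gray = 36369  → 67.8394 mm³

67.839


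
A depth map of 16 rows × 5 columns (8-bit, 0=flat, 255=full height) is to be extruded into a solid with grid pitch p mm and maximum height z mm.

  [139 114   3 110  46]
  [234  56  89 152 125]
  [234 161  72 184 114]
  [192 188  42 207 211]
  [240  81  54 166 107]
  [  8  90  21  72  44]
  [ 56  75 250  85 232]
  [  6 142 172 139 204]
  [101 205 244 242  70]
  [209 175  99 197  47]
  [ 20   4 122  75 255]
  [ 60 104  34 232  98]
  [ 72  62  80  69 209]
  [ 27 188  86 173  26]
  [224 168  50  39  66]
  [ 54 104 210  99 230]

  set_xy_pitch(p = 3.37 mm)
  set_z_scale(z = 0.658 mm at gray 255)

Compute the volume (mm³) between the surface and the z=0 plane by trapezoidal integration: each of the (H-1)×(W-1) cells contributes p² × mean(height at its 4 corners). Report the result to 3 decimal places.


214.771

height_mm = gray/255 × 0.658; cell vol = 3.37² × mean(4 corners)
unit = 3.37² × 0.658 / (4×255) = 0.00732631 mm³ per gray-sum
row 0: Σ corner-gray over 4 cells = 1592  → 11.6635
row 1: Σ corner-gray over 4 cells = 2135  → 15.6417
row 2: Σ corner-gray over 4 cells = 2459  → 18.0154
row 3: Σ corner-gray over 4 cells = 2226  → 16.3084
row 4: Σ corner-gray over 4 cells = 1367  → 10.0151
row 5: Σ corner-gray over 4 cells = 1526  → 11.1800
row 6: Σ corner-gray over 4 cells = 2224  → 16.2937
row 7: Σ corner-gray over 4 cells = 2669  → 19.5539
row 8: Σ corner-gray over 4 cells = 2751  → 20.1547
row 9: Σ corner-gray over 4 cells = 1875  → 13.7368
row 10: Σ corner-gray over 4 cells = 1575  → 11.5389
row 11: Σ corner-gray over 4 cells = 1601  → 11.7294
row 12: Σ corner-gray over 4 cells = 1650  → 12.0884
row 13: Σ corner-gray over 4 cells = 1751  → 12.8284
row 14: Σ corner-gray over 4 cells = 1914  → 14.0226
Σ rows: total corner-gray = 29315  → 214.7709 mm³


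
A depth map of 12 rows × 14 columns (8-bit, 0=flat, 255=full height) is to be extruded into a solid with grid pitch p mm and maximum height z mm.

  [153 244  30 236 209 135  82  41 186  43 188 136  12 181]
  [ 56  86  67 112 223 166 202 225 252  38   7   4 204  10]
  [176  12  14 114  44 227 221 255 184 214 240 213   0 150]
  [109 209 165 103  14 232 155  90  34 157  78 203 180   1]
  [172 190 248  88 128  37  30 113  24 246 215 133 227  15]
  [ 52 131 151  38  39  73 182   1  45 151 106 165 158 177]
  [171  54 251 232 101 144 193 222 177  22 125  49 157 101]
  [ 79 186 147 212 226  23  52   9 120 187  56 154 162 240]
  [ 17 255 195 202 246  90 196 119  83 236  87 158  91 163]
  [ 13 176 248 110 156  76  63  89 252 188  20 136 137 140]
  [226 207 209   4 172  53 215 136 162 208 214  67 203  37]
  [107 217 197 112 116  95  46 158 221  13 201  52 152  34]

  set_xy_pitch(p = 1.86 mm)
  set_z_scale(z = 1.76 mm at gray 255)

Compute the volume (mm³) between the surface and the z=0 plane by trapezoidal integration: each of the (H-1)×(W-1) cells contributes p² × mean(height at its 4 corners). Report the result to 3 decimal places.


461.210

height_mm = gray/255 × 1.76; cell vol = 1.86² × mean(4 corners)
unit = 1.86² × 1.76 / (4×255) = 0.00596951 mm³ per gray-sum
row 0: Σ corner-gray over 13 cells = 6656  → 39.7330
row 1: Σ corner-gray over 13 cells = 7040  → 42.0253
row 2: Σ corner-gray over 13 cells = 7152  → 42.6939
row 3: Σ corner-gray over 13 cells = 6895  → 41.1597
row 4: Σ corner-gray over 13 cells = 6254  → 37.3333
row 5: Σ corner-gray over 13 cells = 6435  → 38.4138
row 6: Σ corner-gray over 13 cells = 7113  → 42.4611
row 7: Σ corner-gray over 13 cells = 7483  → 44.6698
row 8: Σ corner-gray over 13 cells = 7551  → 45.0757
row 9: Σ corner-gray over 13 cells = 7418  → 44.2818
row 10: Σ corner-gray over 13 cells = 7264  → 43.3625
Σ rows: total corner-gray = 77261  → 461.2100 mm³


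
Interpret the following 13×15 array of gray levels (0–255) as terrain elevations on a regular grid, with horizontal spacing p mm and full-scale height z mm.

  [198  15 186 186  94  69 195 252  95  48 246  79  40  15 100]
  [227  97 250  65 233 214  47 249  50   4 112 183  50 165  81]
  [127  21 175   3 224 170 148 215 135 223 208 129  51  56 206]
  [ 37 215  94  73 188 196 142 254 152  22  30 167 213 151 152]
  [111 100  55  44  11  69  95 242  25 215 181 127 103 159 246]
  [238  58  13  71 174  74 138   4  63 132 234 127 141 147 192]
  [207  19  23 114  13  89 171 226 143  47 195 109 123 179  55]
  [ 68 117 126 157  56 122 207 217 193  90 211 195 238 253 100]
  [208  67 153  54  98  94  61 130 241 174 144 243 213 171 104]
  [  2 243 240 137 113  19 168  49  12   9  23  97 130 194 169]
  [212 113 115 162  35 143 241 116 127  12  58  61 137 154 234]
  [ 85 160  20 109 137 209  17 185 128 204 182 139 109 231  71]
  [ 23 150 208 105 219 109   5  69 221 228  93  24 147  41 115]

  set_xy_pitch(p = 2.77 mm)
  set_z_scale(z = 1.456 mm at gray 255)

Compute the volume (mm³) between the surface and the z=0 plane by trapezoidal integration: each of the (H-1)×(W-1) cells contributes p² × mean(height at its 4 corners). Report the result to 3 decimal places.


947.824

height_mm = gray/255 × 1.456; cell vol = 2.77² × mean(4 corners)
unit = 2.77² × 1.456 / (4×255) = 0.0109527 mm³ per gray-sum
row 0: Σ corner-gray over 14 cells = 7084  → 77.5888
row 1: Σ corner-gray over 14 cells = 7595  → 83.1857
row 2: Σ corner-gray over 14 cells = 7832  → 85.7815
row 3: Σ corner-gray over 14 cells = 7192  → 78.7717
row 4: Σ corner-gray over 14 cells = 6391  → 69.9986
row 5: Σ corner-gray over 14 cells = 6346  → 69.5058
row 6: Σ corner-gray over 14 cells = 7696  → 84.2919
row 7: Σ corner-gray over 14 cells = 8530  → 93.4264
row 8: Σ corner-gray over 14 cells = 7037  → 77.0741
row 9: Σ corner-gray over 14 cells = 6433  → 70.4586
row 10: Σ corner-gray over 14 cells = 7210  → 78.9689
row 11: Σ corner-gray over 14 cells = 7192  → 78.7717
Σ rows: total corner-gray = 86538  → 947.8238 mm³


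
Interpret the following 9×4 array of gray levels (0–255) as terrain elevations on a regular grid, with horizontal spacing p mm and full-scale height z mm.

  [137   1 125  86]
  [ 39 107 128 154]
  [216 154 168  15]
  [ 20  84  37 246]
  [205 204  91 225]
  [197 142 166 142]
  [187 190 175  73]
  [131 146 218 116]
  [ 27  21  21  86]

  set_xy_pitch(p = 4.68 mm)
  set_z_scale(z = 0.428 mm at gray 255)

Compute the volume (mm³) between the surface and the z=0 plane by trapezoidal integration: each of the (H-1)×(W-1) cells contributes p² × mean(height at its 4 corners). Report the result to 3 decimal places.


height_mm = gray/255 × 0.428; cell vol = 4.68² × mean(4 corners)
unit = 4.68² × 0.428 / (4×255) = 0.00919042 mm³ per gray-sum
row 0: Σ corner-gray over 3 cells = 1138  → 10.4587
row 1: Σ corner-gray over 3 cells = 1538  → 14.1349
row 2: Σ corner-gray over 3 cells = 1383  → 12.7103
row 3: Σ corner-gray over 3 cells = 1528  → 14.0430
row 4: Σ corner-gray over 3 cells = 1975  → 18.1511
row 5: Σ corner-gray over 3 cells = 1945  → 17.8754
row 6: Σ corner-gray over 3 cells = 1965  → 18.0592
row 7: Σ corner-gray over 3 cells = 1172  → 10.7712
Σ rows: total corner-gray = 12644  → 116.2037 mm³

116.204


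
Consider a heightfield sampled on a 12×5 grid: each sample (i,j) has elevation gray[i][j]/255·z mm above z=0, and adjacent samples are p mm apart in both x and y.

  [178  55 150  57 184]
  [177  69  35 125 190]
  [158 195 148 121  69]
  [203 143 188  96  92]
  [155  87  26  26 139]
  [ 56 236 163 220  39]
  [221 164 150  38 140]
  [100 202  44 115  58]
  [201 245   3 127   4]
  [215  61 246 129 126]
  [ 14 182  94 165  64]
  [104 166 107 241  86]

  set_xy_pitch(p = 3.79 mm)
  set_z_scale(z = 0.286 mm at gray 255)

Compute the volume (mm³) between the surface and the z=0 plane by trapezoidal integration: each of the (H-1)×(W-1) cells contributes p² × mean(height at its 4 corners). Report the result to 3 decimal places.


height_mm = gray/255 × 0.286; cell vol = 3.79² × mean(4 corners)
unit = 3.79² × 0.286 / (4×255) = 0.00402758 mm³ per gray-sum
row 0: Σ corner-gray over 4 cells = 1711  → 6.8912
row 1: Σ corner-gray over 4 cells = 1980  → 7.9746
row 2: Σ corner-gray over 4 cells = 2304  → 9.2795
row 3: Σ corner-gray over 4 cells = 1721  → 6.9315
row 4: Σ corner-gray over 4 cells = 1905  → 7.6725
row 5: Σ corner-gray over 4 cells = 2398  → 9.6581
row 6: Σ corner-gray over 4 cells = 1945  → 7.8336
row 7: Σ corner-gray over 4 cells = 1835  → 7.3906
row 8: Σ corner-gray over 4 cells = 2168  → 8.7318
row 9: Σ corner-gray over 4 cells = 2173  → 8.7519
row 10: Σ corner-gray over 4 cells = 2178  → 8.7721
Σ rows: total corner-gray = 22318  → 89.8876 mm³

89.888


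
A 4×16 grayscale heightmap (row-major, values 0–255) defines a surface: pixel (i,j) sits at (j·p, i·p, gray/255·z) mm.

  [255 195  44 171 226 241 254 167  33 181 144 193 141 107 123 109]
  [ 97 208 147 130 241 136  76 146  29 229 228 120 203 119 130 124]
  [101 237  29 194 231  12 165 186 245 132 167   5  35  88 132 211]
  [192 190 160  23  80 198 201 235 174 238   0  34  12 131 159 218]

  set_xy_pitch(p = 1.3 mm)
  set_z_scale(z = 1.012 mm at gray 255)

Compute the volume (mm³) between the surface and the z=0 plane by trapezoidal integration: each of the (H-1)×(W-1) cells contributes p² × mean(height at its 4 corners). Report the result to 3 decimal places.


height_mm = gray/255 × 1.012; cell vol = 1.3² × mean(4 corners)
unit = 1.3² × 1.012 / (4×255) = 0.00167675 mm³ per gray-sum
row 0: Σ corner-gray over 15 cells = 9309  → 15.6088
row 1: Σ corner-gray over 15 cells = 8533  → 14.3077
row 2: Σ corner-gray over 15 cells = 8108  → 13.5950
Σ rows: total corner-gray = 25950  → 43.5115 mm³

43.512


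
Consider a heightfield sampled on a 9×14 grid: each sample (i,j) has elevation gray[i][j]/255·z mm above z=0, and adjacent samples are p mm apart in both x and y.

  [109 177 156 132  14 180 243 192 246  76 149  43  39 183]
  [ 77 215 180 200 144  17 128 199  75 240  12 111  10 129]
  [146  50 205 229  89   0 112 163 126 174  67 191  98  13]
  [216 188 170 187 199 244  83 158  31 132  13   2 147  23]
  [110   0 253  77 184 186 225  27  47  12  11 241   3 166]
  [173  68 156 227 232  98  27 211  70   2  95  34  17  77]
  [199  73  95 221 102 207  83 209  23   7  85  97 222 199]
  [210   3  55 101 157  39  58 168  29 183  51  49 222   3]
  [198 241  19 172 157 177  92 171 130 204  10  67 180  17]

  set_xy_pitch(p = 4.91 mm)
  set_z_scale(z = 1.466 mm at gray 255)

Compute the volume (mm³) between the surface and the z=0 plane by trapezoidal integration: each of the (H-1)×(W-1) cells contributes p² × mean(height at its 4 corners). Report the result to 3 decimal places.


1699.453

height_mm = gray/255 × 1.466; cell vol = 4.91² × mean(4 corners)
unit = 4.91² × 1.466 / (4×255) = 0.0346495 mm³ per gray-sum
row 0: Σ corner-gray over 13 cells = 6854  → 237.4876
row 1: Σ corner-gray over 13 cells = 6435  → 222.9694
row 2: Σ corner-gray over 13 cells = 6514  → 225.7067
row 3: Σ corner-gray over 13 cells = 6155  → 213.2676
row 4: Σ corner-gray over 13 cells = 5532  → 191.6810
row 5: Σ corner-gray over 13 cells = 5970  → 206.8574
row 6: Σ corner-gray over 13 cells = 5689  → 197.1209
row 7: Σ corner-gray over 13 cells = 5898  → 204.3627
Σ rows: total corner-gray = 49047  → 1699.4533 mm³


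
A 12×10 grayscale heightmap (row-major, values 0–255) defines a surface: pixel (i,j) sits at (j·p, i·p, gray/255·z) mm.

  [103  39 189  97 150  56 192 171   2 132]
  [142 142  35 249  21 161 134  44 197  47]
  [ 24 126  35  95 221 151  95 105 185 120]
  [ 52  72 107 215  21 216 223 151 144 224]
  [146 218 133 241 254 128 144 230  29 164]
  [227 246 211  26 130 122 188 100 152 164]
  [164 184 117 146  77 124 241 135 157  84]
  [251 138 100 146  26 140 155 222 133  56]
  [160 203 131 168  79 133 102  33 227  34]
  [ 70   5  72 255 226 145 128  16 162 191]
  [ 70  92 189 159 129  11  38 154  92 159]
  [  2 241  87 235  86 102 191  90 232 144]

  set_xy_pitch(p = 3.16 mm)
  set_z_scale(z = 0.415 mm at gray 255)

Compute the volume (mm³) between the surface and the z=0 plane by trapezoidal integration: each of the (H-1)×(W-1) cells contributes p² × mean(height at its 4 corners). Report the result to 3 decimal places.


height_mm = gray/255 × 0.415; cell vol = 3.16² × mean(4 corners)
unit = 3.16² × 0.415 / (4×255) = 0.00406277 mm³ per gray-sum
row 0: Σ corner-gray over 9 cells = 4182  → 16.9905
row 1: Σ corner-gray over 9 cells = 4325  → 17.5715
row 2: Σ corner-gray over 9 cells = 4744  → 19.2738
row 3: Σ corner-gray over 9 cells = 5638  → 22.9059
row 4: Σ corner-gray over 9 cells = 5805  → 23.5844
row 5: Σ corner-gray over 9 cells = 5351  → 21.7399
row 6: Σ corner-gray over 9 cells = 5037  → 20.4642
row 7: Σ corner-gray over 9 cells = 4773  → 19.3916
row 8: Σ corner-gray over 9 cells = 4625  → 18.7903
row 9: Σ corner-gray over 9 cells = 4236  → 17.2099
row 10: Σ corner-gray over 9 cells = 4631  → 18.8147
Σ rows: total corner-gray = 53347  → 216.7365 mm³

216.737


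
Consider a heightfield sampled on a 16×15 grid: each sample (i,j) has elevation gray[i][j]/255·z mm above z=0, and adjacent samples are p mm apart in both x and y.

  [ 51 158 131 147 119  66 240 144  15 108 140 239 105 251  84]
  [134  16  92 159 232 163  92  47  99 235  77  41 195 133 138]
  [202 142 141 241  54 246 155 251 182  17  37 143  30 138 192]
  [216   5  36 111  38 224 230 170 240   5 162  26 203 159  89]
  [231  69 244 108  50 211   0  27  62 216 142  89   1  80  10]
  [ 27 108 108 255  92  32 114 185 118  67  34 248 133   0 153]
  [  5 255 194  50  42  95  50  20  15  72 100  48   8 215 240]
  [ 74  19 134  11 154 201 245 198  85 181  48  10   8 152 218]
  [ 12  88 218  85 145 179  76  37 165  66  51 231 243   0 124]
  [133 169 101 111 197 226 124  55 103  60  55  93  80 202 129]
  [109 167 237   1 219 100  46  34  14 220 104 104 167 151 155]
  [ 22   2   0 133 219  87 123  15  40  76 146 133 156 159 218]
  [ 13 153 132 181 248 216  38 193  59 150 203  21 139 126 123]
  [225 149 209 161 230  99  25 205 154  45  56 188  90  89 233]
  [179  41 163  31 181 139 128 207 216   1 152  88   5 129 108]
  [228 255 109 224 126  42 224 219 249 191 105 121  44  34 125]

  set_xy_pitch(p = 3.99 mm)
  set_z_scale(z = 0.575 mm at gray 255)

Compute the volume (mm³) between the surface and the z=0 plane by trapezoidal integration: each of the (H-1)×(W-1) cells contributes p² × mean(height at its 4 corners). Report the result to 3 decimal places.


height_mm = gray/255 × 0.575; cell vol = 3.99² × mean(4 corners)
unit = 3.99² × 0.575 / (4×255) = 0.00897457 mm³ per gray-sum
row 0: Σ corner-gray over 14 cells = 7295  → 65.4695
row 1: Σ corner-gray over 14 cells = 7382  → 66.2502
row 2: Σ corner-gray over 14 cells = 7471  → 67.0490
row 3: Σ corner-gray over 14 cells = 6362  → 57.0962
row 4: Σ corner-gray over 14 cells = 6007  → 53.9102
row 5: Σ corner-gray over 14 cells = 5741  → 51.5230
row 6: Σ corner-gray over 14 cells = 5757  → 51.6666
row 7: Σ corner-gray over 14 cells = 6488  → 58.2270
row 8: Σ corner-gray over 14 cells = 6718  → 60.2911
row 9: Σ corner-gray over 14 cells = 6806  → 61.0809
row 10: Σ corner-gray over 14 cells = 6210  → 55.7321
row 11: Σ corner-gray over 14 cells = 6672  → 59.8783
row 12: Σ corner-gray over 14 cells = 7712  → 69.2119
row 13: Σ corner-gray over 14 cells = 7107  → 63.7822
row 14: Σ corner-gray over 14 cells = 7488  → 67.2016
Σ rows: total corner-gray = 101216  → 908.3697 mm³

908.370


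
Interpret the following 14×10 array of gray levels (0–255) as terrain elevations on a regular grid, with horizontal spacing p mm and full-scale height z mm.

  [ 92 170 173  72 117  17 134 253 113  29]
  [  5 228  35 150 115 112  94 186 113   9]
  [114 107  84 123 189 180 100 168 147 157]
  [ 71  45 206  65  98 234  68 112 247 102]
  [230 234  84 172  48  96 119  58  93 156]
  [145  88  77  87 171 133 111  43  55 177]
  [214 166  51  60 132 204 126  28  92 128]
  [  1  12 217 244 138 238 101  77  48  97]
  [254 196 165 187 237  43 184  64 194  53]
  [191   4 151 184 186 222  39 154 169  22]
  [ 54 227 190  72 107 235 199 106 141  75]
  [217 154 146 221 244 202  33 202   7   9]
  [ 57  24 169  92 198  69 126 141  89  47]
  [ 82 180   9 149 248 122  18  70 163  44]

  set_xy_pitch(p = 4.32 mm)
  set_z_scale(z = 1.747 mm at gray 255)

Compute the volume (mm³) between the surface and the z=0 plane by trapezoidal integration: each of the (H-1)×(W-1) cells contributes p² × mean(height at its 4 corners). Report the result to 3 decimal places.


1910.197

height_mm = gray/255 × 1.747; cell vol = 4.32² × mean(4 corners)
unit = 4.32² × 1.747 / (4×255) = 0.0319639 mm³ per gray-sum
row 0: Σ corner-gray over 9 cells = 4299  → 137.4130
row 1: Σ corner-gray over 9 cells = 4547  → 145.3400
row 2: Σ corner-gray over 9 cells = 4790  → 153.1072
row 3: Σ corner-gray over 9 cells = 4517  → 144.3811
row 4: Σ corner-gray over 9 cells = 4046  → 129.3261
row 5: Σ corner-gray over 9 cells = 3912  → 125.0429
row 6: Σ corner-gray over 9 cells = 4308  → 137.7006
row 7: Σ corner-gray over 9 cells = 5095  → 162.8562
row 8: Σ corner-gray over 9 cells = 5278  → 168.7056
row 9: Σ corner-gray over 9 cells = 5114  → 163.4636
row 10: Σ corner-gray over 9 cells = 5327  → 170.2719
row 11: Σ corner-gray over 9 cells = 4564  → 145.8834
row 12: Σ corner-gray over 9 cells = 3964  → 126.7050
Σ rows: total corner-gray = 59761  → 1910.1967 mm³


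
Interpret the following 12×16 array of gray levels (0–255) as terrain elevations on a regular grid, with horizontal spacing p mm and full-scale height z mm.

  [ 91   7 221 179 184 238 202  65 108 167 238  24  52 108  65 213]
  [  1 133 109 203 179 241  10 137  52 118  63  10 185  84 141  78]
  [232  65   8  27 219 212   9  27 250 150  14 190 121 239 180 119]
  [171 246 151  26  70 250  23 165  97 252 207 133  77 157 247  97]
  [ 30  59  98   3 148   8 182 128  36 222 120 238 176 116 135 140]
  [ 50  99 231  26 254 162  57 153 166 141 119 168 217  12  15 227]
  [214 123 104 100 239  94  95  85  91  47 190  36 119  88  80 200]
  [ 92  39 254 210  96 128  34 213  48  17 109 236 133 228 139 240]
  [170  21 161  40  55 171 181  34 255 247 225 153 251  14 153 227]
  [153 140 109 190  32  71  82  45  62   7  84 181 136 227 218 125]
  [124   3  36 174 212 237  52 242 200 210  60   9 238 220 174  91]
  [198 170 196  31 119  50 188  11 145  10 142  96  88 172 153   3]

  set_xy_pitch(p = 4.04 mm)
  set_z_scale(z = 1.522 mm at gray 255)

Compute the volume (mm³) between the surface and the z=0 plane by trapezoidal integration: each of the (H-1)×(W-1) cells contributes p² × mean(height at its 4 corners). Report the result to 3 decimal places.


2063.718

height_mm = gray/255 × 1.522; cell vol = 4.04² × mean(4 corners)
unit = 4.04² × 1.522 / (4×255) = 0.0243544 mm³ per gray-sum
row 0: Σ corner-gray over 15 cells = 7429  → 180.9287
row 1: Σ corner-gray over 15 cells = 7182  → 174.9132
row 2: Σ corner-gray over 15 cells = 8243  → 200.7532
row 3: Σ corner-gray over 15 cells = 7978  → 194.2993
row 4: Σ corner-gray over 15 cells = 7425  → 180.8313
row 5: Σ corner-gray over 15 cells = 7313  → 178.1036
row 6: Σ corner-gray over 15 cells = 7496  → 182.5605
row 7: Σ corner-gray over 15 cells = 8419  → 205.0396
row 8: Σ corner-gray over 15 cells = 7765  → 189.1118
row 9: Σ corner-gray over 15 cells = 7795  → 189.8425
row 10: Σ corner-gray over 15 cells = 7692  → 187.3339
Σ rows: total corner-gray = 84737  → 2063.7177 mm³


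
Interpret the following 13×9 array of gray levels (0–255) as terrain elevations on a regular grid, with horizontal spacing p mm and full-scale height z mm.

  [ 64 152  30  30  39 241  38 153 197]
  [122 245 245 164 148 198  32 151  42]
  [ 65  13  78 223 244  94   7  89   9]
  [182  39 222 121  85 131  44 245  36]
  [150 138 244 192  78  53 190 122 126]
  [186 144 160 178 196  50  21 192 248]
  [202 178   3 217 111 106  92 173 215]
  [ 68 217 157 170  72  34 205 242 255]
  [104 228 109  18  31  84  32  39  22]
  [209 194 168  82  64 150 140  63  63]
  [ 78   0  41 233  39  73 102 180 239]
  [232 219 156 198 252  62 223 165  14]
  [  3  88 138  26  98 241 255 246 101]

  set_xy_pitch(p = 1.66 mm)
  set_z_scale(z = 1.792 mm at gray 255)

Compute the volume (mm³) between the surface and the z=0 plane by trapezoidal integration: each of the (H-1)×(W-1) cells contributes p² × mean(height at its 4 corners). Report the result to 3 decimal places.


height_mm = gray/255 × 1.792; cell vol = 1.66² × mean(4 corners)
unit = 1.66² × 1.792 / (4×255) = 0.00484121 mm³ per gray-sum
row 0: Σ corner-gray over 8 cells = 4157  → 20.1249
row 1: Σ corner-gray over 8 cells = 4100  → 19.8490
row 2: Σ corner-gray over 8 cells = 3562  → 17.2444
row 3: Σ corner-gray over 8 cells = 4302  → 20.8269
row 4: Σ corner-gray over 8 cells = 4626  → 22.3954
row 5: Σ corner-gray over 8 cells = 4493  → 21.7516
row 6: Σ corner-gray over 8 cells = 4694  → 22.7246
row 7: Σ corner-gray over 8 cells = 3725  → 18.0335
row 8: Σ corner-gray over 8 cells = 3202  → 15.5016
row 9: Σ corner-gray over 8 cells = 3647  → 17.6559
row 10: Σ corner-gray over 8 cells = 4449  → 21.5385
row 11: Σ corner-gray over 8 cells = 5084  → 24.6127
Σ rows: total corner-gray = 50041  → 242.2590 mm³

242.259


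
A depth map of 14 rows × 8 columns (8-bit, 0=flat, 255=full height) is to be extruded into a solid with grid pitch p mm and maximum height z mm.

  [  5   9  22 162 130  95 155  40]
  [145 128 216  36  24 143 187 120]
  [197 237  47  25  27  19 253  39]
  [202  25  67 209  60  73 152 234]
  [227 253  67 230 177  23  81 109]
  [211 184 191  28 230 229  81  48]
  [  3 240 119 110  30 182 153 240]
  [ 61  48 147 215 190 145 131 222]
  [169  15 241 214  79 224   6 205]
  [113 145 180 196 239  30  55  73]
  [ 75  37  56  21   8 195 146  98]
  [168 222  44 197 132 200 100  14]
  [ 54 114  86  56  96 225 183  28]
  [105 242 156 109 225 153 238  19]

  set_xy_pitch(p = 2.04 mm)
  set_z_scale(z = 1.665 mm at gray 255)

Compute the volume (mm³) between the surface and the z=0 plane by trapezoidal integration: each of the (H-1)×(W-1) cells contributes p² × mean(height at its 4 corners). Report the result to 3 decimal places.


height_mm = gray/255 × 1.665; cell vol = 2.04² × mean(4 corners)
unit = 2.04² × 1.665 / (4×255) = 0.0067932 mm³ per gray-sum
row 0: Σ corner-gray over 7 cells = 2924  → 19.8633
row 1: Σ corner-gray over 7 cells = 3185  → 21.6363
row 2: Σ corner-gray over 7 cells = 3060  → 20.7872
row 3: Σ corner-gray over 7 cells = 3606  → 24.4963
row 4: Σ corner-gray over 7 cells = 4143  → 28.1442
row 5: Σ corner-gray over 7 cells = 4056  → 27.5532
row 6: Σ corner-gray over 7 cells = 3946  → 26.8060
row 7: Σ corner-gray over 7 cells = 3967  → 26.9486
row 8: Σ corner-gray over 7 cells = 3808  → 25.8685
row 9: Σ corner-gray over 7 cells = 2975  → 20.2098
row 10: Σ corner-gray over 7 cells = 3071  → 20.8619
row 11: Σ corner-gray over 7 cells = 3574  → 24.2789
row 12: Σ corner-gray over 7 cells = 3972  → 26.9826
Σ rows: total corner-gray = 46287  → 314.4368 mm³

314.437
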